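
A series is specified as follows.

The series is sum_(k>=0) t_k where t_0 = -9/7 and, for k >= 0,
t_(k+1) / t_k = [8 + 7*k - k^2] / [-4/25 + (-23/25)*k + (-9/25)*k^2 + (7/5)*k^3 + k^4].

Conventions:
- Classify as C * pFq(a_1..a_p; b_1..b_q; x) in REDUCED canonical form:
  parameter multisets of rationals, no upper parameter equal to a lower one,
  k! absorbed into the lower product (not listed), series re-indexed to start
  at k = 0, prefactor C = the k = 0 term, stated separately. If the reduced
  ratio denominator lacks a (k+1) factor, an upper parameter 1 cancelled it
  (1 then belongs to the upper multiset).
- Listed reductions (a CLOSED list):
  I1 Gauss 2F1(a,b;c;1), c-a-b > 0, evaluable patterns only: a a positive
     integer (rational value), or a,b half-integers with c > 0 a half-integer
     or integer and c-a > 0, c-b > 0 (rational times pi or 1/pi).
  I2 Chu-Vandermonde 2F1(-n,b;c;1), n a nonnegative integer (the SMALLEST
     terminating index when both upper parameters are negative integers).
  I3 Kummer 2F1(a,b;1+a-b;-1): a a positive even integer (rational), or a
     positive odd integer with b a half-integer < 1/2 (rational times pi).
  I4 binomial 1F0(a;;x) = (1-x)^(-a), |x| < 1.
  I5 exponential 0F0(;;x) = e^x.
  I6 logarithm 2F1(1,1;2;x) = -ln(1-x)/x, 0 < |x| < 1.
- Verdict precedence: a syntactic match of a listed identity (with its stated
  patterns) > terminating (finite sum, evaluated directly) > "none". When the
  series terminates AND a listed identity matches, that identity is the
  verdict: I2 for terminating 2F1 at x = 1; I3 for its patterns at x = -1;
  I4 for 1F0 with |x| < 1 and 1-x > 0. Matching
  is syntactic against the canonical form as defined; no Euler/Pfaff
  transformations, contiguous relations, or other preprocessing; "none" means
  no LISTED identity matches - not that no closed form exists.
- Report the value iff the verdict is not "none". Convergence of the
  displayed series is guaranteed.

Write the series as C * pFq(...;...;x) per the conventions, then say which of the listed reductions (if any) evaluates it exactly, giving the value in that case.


The series (x = -1) is 1F2: upper {-8}, lower {-4/5, 1/5}, prefactor -9/7. Verdict: terminating. With -8 upstairs the series is a 9-term polynomial sum; evaluated term by term. Hence: 9428402758347230263/5111595652939776.

Key step: t_0 being -9/7, the parameter 1 appears in both the upper and lower lists and cancels.
Adjacent-term ratio: r(k) = (-1) * (k-8) / [(k-4/5) (k+1/5) (k+1)] - rational in k. x = (-1); t_0 = -9/7; negate the roots.


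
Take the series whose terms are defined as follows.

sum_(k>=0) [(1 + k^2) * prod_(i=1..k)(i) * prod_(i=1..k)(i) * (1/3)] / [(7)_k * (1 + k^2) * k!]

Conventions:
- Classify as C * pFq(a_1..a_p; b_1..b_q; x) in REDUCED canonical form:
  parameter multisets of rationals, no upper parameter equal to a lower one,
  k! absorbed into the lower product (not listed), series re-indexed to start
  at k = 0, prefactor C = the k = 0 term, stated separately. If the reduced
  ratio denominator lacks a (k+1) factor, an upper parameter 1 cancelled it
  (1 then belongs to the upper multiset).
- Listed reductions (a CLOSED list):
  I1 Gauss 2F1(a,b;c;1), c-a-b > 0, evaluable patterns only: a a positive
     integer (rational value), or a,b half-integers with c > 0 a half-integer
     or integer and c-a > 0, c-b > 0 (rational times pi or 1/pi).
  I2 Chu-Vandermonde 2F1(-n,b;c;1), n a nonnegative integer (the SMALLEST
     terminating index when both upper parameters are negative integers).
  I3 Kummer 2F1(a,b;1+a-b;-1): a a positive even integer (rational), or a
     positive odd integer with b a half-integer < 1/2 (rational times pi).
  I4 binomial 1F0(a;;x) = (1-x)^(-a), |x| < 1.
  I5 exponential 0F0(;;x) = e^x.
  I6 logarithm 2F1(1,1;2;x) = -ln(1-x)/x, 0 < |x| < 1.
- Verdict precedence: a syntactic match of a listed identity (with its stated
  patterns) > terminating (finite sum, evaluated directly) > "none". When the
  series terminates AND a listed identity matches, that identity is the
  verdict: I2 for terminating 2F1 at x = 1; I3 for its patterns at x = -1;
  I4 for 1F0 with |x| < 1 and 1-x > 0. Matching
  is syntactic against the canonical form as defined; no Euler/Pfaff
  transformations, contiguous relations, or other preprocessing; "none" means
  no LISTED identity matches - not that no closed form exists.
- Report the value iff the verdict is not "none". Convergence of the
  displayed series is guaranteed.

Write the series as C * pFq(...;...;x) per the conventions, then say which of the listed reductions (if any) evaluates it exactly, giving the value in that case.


Key observation: t_0 being 1/3, the running product (prefactor 1/3) telescopes to a rising factorial.
Ratio: r(k) = 1 * (k+1) (k+1) / [(k+7) (k+1)] ; factor over Q: parameters, x = 1, and C = 1/3.

Reduced: x = 1, 2F1, upper = {1, 1}, lower = {7}, C = 1/3. Verdict at x = 1: Gauss's theorem (I1) matches (x = 1: the Gamma ratio telescopes since c-a-b = 5 > 0 and a = 1 in Z>0). Exact value: 2/5.


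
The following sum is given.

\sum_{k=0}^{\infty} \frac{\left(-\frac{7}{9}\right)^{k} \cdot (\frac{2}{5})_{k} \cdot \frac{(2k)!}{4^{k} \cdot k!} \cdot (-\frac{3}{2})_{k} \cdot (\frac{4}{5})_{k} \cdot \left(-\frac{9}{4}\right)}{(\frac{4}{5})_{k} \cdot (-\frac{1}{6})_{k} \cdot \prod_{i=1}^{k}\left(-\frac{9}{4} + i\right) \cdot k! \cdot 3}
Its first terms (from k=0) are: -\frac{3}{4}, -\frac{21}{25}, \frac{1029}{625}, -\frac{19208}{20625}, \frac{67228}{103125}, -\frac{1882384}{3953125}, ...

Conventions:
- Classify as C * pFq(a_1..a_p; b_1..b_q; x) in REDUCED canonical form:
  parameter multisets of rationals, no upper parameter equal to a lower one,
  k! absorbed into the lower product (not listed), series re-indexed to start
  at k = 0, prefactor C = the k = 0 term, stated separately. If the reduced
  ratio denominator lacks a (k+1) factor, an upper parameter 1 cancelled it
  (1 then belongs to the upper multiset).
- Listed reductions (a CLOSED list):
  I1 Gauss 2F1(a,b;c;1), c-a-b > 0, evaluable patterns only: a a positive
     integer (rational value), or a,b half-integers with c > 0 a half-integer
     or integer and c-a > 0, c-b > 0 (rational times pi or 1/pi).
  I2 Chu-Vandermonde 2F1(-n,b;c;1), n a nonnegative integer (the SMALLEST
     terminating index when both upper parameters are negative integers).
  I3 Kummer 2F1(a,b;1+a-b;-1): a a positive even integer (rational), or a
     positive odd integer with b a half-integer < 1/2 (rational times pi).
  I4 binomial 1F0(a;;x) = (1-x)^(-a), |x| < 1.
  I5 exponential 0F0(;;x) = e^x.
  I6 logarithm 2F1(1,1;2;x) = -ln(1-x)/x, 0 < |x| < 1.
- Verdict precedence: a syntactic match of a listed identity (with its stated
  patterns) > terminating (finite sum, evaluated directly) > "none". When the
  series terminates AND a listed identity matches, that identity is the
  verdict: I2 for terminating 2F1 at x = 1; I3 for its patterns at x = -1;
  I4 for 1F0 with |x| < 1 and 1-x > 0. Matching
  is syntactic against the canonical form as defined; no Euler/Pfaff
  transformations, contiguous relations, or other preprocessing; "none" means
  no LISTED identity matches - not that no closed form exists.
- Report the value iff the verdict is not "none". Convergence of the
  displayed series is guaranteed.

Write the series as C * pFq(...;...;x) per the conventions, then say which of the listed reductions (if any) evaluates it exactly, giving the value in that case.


The tell: t_0 being -\frac{3}{4}, the parameter 4/5 appears in both the upper and lower lists and cancels.
Ratio: r(k) = -\frac{7}{9} * (k-\frac{3}{2}) (k+\frac{2}{5}) (k+\frac{1}{2}) / [(k-\frac{5}{4}) (k-\frac{1}{6}) (k+1)] - rational in k, leading ratio -\frac{7}{9}; with t_0 = -\frac{3}{4}, classification follows.

With C = -\frac{3}{4}: the canonical form is 3F2(-\frac{3}{2}, \frac{2}{5}, \frac{1}{2}; -\frac{5}{4}, -\frac{1}{6}; -\frac{7}{9}). Verdict: no listed reduction: x = -\frac{7}{9} and upper {-\frac{3}{2}, \frac{2}{5}, \frac{1}{2}} fail every I1-I6 pattern.


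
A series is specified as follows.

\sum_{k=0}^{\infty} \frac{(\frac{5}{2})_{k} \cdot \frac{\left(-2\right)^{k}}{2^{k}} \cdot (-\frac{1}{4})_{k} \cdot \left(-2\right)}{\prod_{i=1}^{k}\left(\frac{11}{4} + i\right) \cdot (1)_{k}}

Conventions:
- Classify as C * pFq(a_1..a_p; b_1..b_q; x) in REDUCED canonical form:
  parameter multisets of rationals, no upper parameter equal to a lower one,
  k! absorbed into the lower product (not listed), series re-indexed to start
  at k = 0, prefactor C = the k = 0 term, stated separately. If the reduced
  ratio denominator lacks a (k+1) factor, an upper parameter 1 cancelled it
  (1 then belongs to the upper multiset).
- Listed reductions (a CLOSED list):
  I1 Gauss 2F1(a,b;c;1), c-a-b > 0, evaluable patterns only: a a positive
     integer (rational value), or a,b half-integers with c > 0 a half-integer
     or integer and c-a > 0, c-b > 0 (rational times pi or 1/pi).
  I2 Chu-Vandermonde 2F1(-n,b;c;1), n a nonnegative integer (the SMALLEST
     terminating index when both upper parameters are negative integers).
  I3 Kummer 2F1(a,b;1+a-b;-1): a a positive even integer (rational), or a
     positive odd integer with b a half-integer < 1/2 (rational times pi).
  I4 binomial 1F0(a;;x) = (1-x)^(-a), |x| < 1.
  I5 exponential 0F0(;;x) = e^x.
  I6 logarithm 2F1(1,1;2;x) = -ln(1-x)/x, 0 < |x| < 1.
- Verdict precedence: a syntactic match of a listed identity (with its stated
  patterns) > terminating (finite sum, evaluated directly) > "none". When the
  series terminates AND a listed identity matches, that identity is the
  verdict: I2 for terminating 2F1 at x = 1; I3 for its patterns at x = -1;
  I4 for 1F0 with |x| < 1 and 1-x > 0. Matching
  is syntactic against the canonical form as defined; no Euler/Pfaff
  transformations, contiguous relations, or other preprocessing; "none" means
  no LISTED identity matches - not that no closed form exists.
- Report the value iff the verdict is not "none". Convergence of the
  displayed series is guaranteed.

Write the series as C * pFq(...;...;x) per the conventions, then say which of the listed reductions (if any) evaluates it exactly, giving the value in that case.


Prefactor -2, argument -1: 2F1 with upper {-\frac{1}{4}, \frac{5}{2}} over lower {\frac{15}{4}}. Verdict: none here - no I1-I6 shape fits x = -1 with lower {\frac{15}{4}}.

First insight: from the first term -2: the two k-th powers (C = -2, x = -1) combine into one argument.
Adjacent-term ratio: r(k) = -1 * (k-\frac{1}{4}) (k+\frac{5}{2}) / [(k+\frac{15}{4}) (k+1)] - rational in k, leading ratio -1; with t_0 = -2, classification follows.


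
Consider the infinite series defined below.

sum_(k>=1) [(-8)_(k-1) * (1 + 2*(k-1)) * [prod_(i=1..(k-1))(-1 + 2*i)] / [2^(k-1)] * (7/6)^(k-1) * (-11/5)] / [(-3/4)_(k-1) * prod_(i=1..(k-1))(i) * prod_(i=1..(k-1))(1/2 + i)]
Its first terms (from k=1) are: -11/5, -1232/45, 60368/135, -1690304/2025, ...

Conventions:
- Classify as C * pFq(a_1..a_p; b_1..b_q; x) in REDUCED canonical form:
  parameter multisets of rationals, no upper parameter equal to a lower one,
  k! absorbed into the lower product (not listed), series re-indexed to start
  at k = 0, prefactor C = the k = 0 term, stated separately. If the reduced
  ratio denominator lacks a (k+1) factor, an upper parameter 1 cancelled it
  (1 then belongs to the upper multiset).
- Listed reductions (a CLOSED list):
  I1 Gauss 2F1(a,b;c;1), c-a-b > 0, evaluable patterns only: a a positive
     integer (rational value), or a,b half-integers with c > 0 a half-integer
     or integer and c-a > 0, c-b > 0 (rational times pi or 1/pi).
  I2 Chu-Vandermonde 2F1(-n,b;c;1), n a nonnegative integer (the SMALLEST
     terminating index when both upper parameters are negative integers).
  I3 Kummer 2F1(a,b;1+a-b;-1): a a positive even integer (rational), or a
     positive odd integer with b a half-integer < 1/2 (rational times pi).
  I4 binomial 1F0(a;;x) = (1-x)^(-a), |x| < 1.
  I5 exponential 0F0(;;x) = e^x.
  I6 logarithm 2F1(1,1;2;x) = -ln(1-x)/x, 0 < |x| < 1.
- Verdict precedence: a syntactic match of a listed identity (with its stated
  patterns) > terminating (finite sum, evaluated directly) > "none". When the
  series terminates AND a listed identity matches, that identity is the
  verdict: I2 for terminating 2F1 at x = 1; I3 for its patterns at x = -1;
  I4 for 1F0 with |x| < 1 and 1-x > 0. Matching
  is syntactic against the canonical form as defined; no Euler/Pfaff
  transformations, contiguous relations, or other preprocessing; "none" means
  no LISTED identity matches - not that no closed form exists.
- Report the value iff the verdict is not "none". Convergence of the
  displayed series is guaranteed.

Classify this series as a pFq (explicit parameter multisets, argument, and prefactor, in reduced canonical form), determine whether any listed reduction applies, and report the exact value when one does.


Structural cue: t_0 being -11/5, the parameter 3/2 appears in both the upper and lower lists and cancels.
Consecutive-term ratio: r(k) = (7/6) * (k-8) / [(k-3/4) (k+1)] - rational in k. x = (7/6); t_0 = -11/5; negate the roots.

Prefactor -11/5, argument 7/6: 1F1 with upper {-8} over lower {-3/4}. Verdict: terminating - upper parameter -8 makes this a finite sum (last index 8), evaluated exactly. Exact value: -842082826387/73405288125.


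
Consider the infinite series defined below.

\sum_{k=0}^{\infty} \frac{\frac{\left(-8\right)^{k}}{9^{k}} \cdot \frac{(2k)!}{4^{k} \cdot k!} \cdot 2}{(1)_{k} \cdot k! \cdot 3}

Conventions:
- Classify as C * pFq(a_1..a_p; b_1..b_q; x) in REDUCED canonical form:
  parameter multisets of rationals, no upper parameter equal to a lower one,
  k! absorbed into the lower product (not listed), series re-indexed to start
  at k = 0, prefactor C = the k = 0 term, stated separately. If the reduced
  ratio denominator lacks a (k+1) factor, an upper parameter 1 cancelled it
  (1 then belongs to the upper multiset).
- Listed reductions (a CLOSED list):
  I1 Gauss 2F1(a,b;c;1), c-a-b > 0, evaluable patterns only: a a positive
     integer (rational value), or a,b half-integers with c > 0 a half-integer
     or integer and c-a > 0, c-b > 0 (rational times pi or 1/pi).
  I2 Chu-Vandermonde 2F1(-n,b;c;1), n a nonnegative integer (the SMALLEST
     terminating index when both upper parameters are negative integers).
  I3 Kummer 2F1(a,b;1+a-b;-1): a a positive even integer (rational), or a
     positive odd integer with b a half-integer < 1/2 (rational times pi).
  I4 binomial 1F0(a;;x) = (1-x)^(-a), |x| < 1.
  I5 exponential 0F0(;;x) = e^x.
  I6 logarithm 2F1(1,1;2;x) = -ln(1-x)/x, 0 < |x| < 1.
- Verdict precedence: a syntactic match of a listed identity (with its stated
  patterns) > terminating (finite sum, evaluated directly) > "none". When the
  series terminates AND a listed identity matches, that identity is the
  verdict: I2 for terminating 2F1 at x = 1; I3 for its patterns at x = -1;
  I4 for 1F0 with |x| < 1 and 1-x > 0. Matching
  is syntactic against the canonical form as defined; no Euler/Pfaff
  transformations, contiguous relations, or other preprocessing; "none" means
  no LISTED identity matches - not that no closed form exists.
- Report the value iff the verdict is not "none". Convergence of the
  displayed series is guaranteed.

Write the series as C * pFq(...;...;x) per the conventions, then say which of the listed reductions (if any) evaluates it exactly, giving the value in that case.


The series (x = -\frac{8}{9}) is 1F1: upper {\frac{1}{2}}, lower {1}, prefactor \frac{2}{3}. Verdict: none here - no I1-I6 shape fits x = -\frac{8}{9} with lower {1}.

Structural cue: t_0 = \frac{2}{3} here, and the two geometric factors (C = 2/3) combine into one argument.
Term ratio: r(k) = -\frac{8}{9} * (k+\frac{1}{2}) / [(k+1) (k+1)] ; factor over Q: parameters, x = -\frac{8}{9}, and C = \frac{2}{3}.


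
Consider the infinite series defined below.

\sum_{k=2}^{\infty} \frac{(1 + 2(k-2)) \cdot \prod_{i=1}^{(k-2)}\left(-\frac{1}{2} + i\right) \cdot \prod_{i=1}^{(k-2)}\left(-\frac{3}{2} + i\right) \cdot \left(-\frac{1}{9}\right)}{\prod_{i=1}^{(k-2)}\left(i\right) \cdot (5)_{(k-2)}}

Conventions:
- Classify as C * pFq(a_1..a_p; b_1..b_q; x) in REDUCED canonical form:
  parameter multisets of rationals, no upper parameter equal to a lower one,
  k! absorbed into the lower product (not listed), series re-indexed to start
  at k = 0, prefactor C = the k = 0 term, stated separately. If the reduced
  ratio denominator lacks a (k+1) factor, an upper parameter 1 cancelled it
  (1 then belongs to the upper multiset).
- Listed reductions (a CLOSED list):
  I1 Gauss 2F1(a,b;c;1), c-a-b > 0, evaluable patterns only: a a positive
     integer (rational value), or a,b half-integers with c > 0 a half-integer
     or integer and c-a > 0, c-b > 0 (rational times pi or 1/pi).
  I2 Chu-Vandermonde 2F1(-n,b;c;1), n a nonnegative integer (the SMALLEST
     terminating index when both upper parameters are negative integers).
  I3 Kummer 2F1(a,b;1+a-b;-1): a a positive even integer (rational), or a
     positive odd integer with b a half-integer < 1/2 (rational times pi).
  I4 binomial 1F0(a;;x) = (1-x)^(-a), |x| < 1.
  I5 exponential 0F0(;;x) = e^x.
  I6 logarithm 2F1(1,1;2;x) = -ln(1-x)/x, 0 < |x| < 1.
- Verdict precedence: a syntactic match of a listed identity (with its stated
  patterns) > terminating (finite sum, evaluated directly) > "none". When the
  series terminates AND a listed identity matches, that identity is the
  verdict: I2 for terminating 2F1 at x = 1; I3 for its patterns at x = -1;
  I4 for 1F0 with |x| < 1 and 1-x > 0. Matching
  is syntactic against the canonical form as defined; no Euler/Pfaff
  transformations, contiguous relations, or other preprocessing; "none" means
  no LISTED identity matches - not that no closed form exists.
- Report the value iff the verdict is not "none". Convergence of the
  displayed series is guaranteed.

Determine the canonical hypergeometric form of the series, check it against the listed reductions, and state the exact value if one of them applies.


Classification (C = -\frac{1}{9}): 2F1 with upper {-\frac{1}{2}, \frac{3}{2}}, lower {5}, argument x = 1. Verdict (x = 1): the half-integer Gauss pattern (I1) applies (x = 1; upper {-\frac{1}{2}, \frac{3}{2}} half-integers, c = 5 in the evaluable pattern). Its exact value is \left(-\frac{4096}{14175}\right) / \pi.

First insight: from the first term -\frac{1}{9}: the (2k+1) factor (prefactor -1/9) shifts (1/2)_k to (3/2)_k.
Consecutive-term ratio: r(k) = 1 * (k-\frac{1}{2}) (k+\frac{3}{2}) / [(k+5) (k+1)] - poly over poly, x = 1 from leading terms; C = -\frac{1}{9} at k = 0.


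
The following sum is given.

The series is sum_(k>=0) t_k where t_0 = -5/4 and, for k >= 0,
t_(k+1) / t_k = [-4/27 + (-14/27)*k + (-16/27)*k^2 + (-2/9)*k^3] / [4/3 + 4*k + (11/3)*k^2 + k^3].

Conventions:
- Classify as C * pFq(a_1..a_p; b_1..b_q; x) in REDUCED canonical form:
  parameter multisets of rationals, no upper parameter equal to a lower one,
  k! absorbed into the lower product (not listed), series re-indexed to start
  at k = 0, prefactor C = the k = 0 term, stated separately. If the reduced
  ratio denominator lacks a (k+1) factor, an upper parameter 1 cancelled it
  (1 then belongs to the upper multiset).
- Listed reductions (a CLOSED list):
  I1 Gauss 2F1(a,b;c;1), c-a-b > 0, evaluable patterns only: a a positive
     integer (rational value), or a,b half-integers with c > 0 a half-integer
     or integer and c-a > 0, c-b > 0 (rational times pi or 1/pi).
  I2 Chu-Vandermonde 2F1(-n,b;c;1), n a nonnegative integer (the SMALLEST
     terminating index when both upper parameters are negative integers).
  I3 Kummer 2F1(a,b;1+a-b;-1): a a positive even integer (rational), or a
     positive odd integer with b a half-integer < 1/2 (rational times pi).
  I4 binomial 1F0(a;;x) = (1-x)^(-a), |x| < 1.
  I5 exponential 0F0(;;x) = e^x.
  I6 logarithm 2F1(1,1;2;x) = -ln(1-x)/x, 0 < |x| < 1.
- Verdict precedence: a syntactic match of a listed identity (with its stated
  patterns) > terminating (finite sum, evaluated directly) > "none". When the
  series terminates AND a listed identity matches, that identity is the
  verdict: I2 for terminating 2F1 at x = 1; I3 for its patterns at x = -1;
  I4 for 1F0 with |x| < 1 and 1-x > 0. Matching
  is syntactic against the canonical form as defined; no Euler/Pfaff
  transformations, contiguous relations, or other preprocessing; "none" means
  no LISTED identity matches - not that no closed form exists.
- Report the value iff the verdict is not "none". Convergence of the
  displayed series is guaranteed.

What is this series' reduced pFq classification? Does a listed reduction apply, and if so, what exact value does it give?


This is -5/4 * 2F1(1, 1; 2; -2/9) in reduced canonical form. Verdict: logarithm (I6) fires (the logarithm: parameters (1,1;2), x = -2/9). Hence: (-45/8) * ln(11/9).

First insight: x = (-2/9) and the expanded ratio factors over Q; C = -5/4, roots give parameters.
Ratio: r(k) = (-2/9) * (k+1) (k+1) / [(k+2) (k+1)] - poly over poly, x = (-2/9) from leading terms; C = -5/4 at k = 0.


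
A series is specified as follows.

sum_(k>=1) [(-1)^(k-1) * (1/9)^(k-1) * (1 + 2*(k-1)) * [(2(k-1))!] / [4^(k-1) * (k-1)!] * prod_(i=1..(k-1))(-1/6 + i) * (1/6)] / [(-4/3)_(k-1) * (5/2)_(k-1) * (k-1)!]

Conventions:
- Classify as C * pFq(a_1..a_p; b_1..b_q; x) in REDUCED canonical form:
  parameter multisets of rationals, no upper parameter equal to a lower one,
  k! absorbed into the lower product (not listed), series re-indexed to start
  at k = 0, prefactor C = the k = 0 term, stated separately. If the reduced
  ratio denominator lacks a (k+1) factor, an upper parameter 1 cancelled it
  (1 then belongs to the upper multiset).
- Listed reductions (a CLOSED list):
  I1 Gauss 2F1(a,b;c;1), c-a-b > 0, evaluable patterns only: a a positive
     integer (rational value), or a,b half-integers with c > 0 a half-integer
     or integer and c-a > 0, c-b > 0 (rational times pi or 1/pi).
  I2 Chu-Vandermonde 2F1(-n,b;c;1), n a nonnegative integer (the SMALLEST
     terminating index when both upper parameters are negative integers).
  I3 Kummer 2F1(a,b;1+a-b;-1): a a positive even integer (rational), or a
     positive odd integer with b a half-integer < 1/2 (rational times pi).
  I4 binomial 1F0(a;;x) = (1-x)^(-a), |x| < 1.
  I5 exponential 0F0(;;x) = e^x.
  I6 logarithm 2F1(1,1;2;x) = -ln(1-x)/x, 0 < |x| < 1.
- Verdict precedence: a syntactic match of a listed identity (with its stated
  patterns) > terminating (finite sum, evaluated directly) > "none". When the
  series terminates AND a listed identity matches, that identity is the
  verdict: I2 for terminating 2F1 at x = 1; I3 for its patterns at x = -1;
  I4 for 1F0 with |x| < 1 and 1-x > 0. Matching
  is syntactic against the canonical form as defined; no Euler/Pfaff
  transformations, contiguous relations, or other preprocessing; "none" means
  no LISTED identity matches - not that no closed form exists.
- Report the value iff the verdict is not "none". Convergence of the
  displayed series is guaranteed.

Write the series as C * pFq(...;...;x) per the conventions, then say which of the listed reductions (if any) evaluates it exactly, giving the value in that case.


Key step: t_0 being 1/6, the (-1)^k factor (C = 1/6, x = -1/9) folds into the argument's sign.
Term ratio: r(k) = (-1/9) * (k+5/6) (k+3/2) / [(k-4/3) (k+5/2) (k+1)] - rational; roots negated = parameters, x = (-1/9), C = 1/6.

Prefactor 1/6, argument -1/9: 2F2 with upper {5/6, 3/2} over lower {-4/3, 5/2}. Verdict: none. A 2F2 with upper {5/6, 3/2} fits none of I1-I6 at x = -1/9; the sum runs forever.


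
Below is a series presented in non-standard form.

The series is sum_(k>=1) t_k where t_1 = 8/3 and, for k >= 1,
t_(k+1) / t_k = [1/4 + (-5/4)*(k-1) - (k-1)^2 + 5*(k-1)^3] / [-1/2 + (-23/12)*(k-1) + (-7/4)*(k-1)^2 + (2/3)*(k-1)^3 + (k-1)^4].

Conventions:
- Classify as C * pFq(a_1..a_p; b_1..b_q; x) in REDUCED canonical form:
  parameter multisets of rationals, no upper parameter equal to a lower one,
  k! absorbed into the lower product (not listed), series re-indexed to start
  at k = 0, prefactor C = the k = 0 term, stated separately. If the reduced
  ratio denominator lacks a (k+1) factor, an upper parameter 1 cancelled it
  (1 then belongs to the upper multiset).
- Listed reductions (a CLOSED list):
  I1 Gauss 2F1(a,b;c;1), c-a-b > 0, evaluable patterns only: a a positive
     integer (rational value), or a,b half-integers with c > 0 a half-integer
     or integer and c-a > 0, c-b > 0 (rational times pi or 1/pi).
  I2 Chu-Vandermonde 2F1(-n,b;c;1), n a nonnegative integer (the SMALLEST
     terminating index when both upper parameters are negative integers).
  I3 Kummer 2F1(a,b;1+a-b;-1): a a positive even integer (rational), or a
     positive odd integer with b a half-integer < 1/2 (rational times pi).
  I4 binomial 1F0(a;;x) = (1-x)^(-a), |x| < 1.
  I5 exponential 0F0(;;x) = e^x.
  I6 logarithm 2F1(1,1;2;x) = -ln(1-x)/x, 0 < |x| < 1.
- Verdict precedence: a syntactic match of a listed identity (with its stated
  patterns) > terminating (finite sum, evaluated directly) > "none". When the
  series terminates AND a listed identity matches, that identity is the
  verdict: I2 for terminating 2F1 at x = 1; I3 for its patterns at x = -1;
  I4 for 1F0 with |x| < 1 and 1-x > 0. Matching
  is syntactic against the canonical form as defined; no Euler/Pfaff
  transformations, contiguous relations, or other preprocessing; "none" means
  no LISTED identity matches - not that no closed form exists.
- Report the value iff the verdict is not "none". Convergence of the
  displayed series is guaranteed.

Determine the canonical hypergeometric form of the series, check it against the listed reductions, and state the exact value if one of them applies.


This is 8/3 * 2F2(-1/2, -1/5; -3/2, 2/3; 5) in reduced canonical form. Verdict: none here - no I1-I6 shape fits x = 5 with lower {-3/2, 2/3}.

Key observation: t_0 = 8/3 here, and the parameter 1/2 appears in both the upper and lower lists and cancels.
Consecutive-term ratio: r(k) = 5 * (k-1/2) (k-1/5) / [(k-3/2) (k+2/3) (k+1)] ; factor over Q: parameters, x = 5, and C = 8/3.


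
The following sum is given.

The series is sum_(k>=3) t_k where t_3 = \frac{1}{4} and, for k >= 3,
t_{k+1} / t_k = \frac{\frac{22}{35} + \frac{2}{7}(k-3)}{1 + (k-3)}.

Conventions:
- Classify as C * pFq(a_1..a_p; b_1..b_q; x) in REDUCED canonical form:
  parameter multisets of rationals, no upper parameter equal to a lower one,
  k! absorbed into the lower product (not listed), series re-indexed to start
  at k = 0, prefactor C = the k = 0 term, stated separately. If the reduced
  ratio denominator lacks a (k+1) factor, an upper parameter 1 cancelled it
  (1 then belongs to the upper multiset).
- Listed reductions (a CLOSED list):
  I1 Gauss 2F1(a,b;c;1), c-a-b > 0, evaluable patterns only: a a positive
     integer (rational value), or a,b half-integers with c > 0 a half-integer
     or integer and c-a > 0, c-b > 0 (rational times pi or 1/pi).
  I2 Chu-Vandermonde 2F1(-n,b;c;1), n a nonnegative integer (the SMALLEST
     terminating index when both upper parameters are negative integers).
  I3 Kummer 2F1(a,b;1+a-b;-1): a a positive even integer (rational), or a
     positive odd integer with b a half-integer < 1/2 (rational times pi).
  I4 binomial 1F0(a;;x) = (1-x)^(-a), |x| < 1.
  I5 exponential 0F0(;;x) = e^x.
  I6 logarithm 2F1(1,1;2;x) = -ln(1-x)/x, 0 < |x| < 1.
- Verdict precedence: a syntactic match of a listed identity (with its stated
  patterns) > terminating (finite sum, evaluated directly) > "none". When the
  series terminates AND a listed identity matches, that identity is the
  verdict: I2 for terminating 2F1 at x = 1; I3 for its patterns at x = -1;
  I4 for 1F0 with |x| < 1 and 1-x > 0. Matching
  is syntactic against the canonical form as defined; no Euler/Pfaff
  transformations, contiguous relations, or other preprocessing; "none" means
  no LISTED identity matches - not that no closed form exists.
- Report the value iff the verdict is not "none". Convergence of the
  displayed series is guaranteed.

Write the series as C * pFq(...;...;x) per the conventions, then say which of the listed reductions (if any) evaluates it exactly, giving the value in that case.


This is \frac{1}{4} * 1F0(\frac{11}{5}; -; \frac{2}{7}) in reduced canonical form. Verdict: the binomial series (I4) fires (the 1F0 binomial series: exponent -11/5, x = \frac{2}{7}). Exact value: \frac{1}{4} \cdot \left(\frac{5}{7}\right)^{-\frac{11}{5}}.

Key observation: t_0 being \frac{1}{4}, roots of the ratio polynomials (C = 1/4) are the negated parameters.
Term ratio: r(k) = \frac{2}{7} * (k+\frac{11}{5}) / [(k+1)] - poly over poly, x = \frac{2}{7} from leading terms; C = \frac{1}{4} at k = 0.


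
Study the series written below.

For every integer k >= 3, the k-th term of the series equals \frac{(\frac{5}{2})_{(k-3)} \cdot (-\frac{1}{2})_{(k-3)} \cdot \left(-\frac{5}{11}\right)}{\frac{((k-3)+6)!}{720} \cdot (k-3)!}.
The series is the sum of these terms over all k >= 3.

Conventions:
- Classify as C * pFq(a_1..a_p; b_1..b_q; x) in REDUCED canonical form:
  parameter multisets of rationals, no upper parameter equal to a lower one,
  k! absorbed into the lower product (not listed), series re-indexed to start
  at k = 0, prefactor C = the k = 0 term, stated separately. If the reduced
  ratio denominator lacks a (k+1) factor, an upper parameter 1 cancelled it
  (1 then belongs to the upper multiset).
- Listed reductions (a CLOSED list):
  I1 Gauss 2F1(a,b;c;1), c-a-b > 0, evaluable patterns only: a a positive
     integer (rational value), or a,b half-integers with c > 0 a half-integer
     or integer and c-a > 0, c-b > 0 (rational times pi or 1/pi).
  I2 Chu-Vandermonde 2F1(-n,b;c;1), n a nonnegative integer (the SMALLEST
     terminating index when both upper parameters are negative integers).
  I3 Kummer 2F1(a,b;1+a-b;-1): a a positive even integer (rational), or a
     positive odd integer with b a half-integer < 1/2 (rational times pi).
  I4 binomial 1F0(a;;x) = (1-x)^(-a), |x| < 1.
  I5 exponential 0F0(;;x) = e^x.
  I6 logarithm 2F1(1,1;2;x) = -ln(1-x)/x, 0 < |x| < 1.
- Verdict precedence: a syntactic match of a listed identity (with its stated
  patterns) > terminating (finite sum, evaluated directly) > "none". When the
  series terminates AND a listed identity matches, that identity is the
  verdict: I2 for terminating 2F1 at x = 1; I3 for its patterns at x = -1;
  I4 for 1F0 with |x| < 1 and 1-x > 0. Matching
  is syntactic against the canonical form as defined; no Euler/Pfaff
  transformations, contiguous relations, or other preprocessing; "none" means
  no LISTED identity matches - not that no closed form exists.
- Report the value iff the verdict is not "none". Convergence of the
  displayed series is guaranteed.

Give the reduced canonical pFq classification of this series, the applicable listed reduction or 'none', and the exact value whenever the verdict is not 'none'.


x = 1 here; the reduced form reads 2F1, upper {-\frac{1}{2}, \frac{5}{2}}, lower {7}, C = -\frac{5}{11}. Verdict: Gauss (I1, half-integer pattern) applies (x = 1; upper {-\frac{1}{2}, \frac{5}{2}} half-integers, c = 7 in the evaluable pattern). Hence: \left(-\frac{262144}{231231}\right) / \pi.

The tell: t_0 = -\frac{5}{11} here, and the denominator's factorial ratio (C = -5/11, x = 1) is a lower Pochhammer.
Ratio: r(k) = 1 * (k-\frac{1}{2}) (k+\frac{5}{2}) / [(k+7) (k+1)] - rational in k. x = 1; t_0 = -\frac{5}{11}; negate the roots.


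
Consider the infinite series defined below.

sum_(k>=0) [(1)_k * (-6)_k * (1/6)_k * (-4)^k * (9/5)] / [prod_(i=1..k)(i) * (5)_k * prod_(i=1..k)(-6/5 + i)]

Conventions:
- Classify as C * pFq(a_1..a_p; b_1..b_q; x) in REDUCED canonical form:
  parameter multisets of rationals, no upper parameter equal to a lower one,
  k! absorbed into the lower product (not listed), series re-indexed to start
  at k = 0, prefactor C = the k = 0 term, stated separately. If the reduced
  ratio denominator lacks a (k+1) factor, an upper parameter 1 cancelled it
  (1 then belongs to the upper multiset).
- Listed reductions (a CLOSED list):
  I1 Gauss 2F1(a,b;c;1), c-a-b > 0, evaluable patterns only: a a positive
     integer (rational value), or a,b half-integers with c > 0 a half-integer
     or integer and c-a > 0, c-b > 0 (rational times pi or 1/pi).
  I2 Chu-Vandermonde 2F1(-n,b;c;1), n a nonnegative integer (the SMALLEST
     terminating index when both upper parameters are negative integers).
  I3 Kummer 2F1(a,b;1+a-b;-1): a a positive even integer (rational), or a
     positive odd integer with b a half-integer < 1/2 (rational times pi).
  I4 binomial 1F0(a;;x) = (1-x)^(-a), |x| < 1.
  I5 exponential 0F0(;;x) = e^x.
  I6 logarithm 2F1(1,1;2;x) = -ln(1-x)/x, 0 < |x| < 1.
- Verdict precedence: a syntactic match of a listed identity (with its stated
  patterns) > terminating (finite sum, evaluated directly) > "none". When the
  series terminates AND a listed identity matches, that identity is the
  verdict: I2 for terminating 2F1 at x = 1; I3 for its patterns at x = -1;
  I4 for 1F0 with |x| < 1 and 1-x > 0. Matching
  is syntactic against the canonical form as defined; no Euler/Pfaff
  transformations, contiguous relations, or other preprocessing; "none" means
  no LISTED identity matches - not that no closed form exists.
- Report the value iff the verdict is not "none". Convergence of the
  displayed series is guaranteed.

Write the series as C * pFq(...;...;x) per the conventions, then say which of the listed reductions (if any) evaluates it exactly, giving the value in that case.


This is 9/5 * 3F2(-6, 1/6, 1; -1/5, 5; -4) in reduced canonical form. Verdict: terminating - the sum ends at index 6 because -6 is a negative integer; exact evaluation follows. Its exact value is -242416133/459270.

Key observation: with t_0 = 9/5, the product of the first k integers (C = 9/5) is k!.
Term ratio: r(k) = (-4) * (k-6) (k+1/6) (k+1) / [(k-1/5) (k+5) (k+1)] - rational; roots negated = parameters, x = (-4), C = 9/5.


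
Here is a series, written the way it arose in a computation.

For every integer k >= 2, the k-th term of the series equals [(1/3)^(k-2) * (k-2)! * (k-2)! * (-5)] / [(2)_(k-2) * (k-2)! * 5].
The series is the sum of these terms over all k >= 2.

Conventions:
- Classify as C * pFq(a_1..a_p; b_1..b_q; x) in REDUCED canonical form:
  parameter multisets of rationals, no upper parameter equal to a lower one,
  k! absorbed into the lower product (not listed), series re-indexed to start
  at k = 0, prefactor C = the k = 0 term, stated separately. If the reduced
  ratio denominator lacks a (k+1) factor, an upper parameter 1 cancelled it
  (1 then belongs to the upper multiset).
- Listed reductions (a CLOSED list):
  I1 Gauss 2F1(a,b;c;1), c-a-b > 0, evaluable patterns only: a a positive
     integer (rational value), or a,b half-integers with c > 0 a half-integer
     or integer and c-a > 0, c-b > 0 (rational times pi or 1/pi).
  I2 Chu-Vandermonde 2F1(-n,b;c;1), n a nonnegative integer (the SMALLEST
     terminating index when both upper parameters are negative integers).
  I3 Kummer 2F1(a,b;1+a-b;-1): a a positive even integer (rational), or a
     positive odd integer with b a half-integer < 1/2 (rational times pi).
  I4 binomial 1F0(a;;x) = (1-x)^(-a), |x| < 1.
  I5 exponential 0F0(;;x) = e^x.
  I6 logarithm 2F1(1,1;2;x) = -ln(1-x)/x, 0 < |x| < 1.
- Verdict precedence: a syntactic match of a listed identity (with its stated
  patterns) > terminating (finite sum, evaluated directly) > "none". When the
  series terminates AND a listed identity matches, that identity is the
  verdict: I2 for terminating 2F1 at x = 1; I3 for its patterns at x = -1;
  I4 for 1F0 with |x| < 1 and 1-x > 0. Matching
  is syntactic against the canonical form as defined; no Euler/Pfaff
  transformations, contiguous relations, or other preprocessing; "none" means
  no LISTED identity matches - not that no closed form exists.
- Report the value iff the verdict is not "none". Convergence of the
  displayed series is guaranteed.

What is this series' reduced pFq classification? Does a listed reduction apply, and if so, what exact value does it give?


The series (x = 1/3) is 2F1: upper {1, 1}, lower {2}, prefactor -1. Verdict: this is the I6 logarithm reduction (the logarithm: parameters (1,1;2), x = 1/3). Its exact value is 3 * ln(2/3).

Key step: with t_0 = -1, the factorial ratio (prefactor -1) (k+a-1)!/(a-1)! is a rising factorial (a)_k.
Term ratio: r(k) = (1/3) * (k+1) (k+1) / [(k+2) (k+1)] ; factor over Q: parameters, x = (1/3), and C = -1.


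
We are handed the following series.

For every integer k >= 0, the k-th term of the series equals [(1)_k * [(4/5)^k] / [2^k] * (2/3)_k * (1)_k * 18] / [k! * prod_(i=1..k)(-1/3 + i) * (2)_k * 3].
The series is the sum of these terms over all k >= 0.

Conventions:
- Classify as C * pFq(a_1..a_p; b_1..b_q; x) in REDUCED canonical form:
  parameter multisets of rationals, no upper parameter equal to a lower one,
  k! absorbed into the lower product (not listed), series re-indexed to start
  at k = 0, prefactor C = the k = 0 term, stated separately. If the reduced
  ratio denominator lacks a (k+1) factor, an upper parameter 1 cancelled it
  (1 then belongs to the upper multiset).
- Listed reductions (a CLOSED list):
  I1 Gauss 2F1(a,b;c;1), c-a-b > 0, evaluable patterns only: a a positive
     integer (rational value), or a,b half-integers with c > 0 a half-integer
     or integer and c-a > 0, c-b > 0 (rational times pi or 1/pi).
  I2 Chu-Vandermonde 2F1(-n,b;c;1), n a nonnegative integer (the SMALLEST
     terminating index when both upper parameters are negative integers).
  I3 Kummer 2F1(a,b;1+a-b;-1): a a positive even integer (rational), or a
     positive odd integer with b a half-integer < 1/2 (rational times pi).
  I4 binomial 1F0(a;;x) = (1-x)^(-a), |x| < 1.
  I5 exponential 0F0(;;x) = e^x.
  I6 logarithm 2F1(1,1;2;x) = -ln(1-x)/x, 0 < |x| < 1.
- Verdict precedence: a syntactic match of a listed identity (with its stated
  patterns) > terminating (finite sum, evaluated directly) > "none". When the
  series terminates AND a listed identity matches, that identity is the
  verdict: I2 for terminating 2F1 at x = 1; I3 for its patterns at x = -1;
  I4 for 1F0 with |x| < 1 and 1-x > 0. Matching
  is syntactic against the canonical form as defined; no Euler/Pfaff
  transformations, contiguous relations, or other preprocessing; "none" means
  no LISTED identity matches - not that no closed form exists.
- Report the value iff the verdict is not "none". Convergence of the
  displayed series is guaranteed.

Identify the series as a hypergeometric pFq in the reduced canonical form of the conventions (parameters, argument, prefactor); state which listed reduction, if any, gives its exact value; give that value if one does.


Classification (C = 6): 2F1 with upper {1, 1}, lower {2}, argument x = 2/5. Verdict: logarithm (I6) applies (the logarithm: parameters (1,1;2), x = 2/5). Value: (-15) * ln(3/5).

Key observation: with t_0 = 6, the constant factors (prefactor 6) combine into one prefactor.
Adjacent-term ratio: r(k) = (2/5) * (k+1) (k+1) / [(k+2) (k+1)] - rational in k. x = (2/5); t_0 = 6; negate the roots.


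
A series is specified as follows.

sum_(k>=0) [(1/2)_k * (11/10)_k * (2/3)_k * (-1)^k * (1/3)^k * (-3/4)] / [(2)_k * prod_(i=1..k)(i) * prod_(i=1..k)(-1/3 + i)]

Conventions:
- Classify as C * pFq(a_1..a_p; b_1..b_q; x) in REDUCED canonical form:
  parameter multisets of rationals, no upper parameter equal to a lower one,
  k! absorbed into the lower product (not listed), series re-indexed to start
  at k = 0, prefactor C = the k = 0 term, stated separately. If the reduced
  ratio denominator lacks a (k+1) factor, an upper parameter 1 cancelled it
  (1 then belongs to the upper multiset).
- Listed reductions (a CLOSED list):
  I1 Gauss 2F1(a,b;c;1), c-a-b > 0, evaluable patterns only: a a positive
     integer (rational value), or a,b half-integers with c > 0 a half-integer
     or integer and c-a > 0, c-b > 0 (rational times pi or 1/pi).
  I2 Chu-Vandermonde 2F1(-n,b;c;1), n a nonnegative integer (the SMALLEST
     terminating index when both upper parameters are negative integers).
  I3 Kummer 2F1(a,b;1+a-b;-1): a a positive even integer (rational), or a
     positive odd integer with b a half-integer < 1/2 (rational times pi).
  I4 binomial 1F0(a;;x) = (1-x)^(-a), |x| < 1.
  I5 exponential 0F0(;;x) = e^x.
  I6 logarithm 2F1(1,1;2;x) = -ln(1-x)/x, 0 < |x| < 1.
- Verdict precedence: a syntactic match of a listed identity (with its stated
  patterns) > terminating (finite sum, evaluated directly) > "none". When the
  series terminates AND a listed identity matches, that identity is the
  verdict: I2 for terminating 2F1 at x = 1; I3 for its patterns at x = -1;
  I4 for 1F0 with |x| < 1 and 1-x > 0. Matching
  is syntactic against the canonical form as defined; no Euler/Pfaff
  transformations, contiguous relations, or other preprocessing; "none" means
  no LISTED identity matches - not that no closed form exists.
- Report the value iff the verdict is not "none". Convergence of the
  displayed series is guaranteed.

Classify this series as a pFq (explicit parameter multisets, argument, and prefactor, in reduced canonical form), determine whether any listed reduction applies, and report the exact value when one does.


Prefactor -3/4, argument -1/3: 2F1 with upper {1/2, 11/10} over lower {2}. Verdict: none here - no I1-I6 shape fits x = -1/3 with lower {2}.

Key step: with t_0 = -3/4, the (-1)^k factor (prefactor -3/4) folds into the argument's sign.
Term ratio: r(k) = (-1/3) * (k+1/2) (k+11/10) / [(k+2) (k+1)] - rational in k, leading ratio (-1/3); with t_0 = -3/4, classification follows.
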